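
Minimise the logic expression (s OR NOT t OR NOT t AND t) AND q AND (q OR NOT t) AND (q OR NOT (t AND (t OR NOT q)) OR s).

(s OR NOT t) AND q

(s OR NOT t OR NOT t AND t) AND q AND (q OR NOT t) AND (q OR NOT (t AND (t OR NOT q)) OR s)
= (s OR NOT t OR NOT t AND t) AND q AND (q OR NOT t) AND (q OR NOT t OR s)   (absorption)
= (s OR NOT t OR NOT t AND t) AND q AND (q OR NOT t)   (absorption)
= (s OR NOT t) AND q AND (q OR NOT t)   (complement / identity)
= (s OR NOT t) AND q   (absorption)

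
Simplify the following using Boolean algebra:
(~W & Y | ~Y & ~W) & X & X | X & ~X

(~W & Y | ~Y & ~W) & X & X | X & ~X
= (~W & Y | ~Y & ~W) & X & X   — complement / identity
= (~W & Y | ~Y & ~W) & X   — idempotence
= ~W & X   — distribution

~W & X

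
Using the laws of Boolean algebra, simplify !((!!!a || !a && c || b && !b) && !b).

a || b

!((!!!a || !a && c || b && !b) && !b)
= !((!a || !a && c || b && !b) && !b)
= !((!a || !a && c) && !b)
= !(!a && !b)
= a || b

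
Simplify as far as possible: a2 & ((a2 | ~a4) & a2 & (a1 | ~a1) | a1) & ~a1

a2 & ((a2 | ~a4) & a2 & (a1 | ~a1) | a1) & ~a1
= a2 & ((a2 | ~a4) & a2 | a1) & ~a1   — complement / identity
= a2 & (a2 | a1) & ~a1   — absorption
= a2 & ~a1   — absorption

a2 & ~a1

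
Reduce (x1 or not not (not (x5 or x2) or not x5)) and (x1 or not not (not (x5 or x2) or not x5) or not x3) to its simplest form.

(x1 or not not (not (x5 or x2) or not x5)) and (x1 or not not (not (x5 or x2) or not x5) or not x3)
= x1 or not not (not (x5 or x2) or not x5)   — absorption
= x1 or not ((x5 or x2) and x5)   — De Morgan
= x1 or not x5   — absorption

x1 or not x5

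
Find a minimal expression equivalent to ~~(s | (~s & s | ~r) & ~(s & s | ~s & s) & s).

s

~~(s | (~s & s | ~r) & ~(s & s | ~s & s) & s)
= ~~(s | (~s & s | ~r) & ~s & s)
= s | (~s & s | ~r) & ~s & s
= s | ~s & s
= s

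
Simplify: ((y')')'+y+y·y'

((y')')'+y+y·y'
= ((y')')'+y   — complement / identity
= y'+y   — double negation
= 1   — complement

1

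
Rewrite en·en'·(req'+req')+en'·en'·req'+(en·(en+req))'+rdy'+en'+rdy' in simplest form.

en·en'·(req'+req')+en'·en'·req'+(en·(en+req))'+rdy'+en'+rdy'
= en·en'·(req'+req')+en'·en'·req'+en'+rdy'+en'+rdy'   — absorption
= en·en'·req'+en'·en'·req'+en'+rdy'+en'+rdy'   — idempotence
= en'·req'+en'+rdy'+en'+rdy'   — distribution
= en'+rdy'+en'+rdy'   — absorption
= en'+rdy'   — idempotence

en'+rdy'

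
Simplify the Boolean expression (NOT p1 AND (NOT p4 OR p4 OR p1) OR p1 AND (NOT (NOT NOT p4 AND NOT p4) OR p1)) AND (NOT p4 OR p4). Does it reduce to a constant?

TRUE

(NOT p1 AND (NOT p4 OR p4 OR p1) OR p1 AND (NOT (NOT NOT p4 AND NOT p4) OR p1)) AND (NOT p4 OR p4)
= (NOT p1 AND (NOT p4 OR p4 OR p1) OR p1 AND (NOT p4 OR p4 OR p1)) AND (NOT p4 OR p4)
= (NOT p4 OR p4 OR p1) AND (NOT p4 OR p4)
= NOT p4 OR p4
= TRUE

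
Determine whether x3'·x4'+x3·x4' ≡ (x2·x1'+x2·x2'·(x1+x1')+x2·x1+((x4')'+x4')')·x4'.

E1: x3'·x4'+x3·x4'
    = x4'   (distribution)
E2: (x2·x1'+x2·x2'·(x1+x1')+x2·x1+((x4')'+x4')')·x4'
    = (x2·x1'+x2·x2'+x2·x1+((x4')'+x4')')·x4'   (complement / identity)
    = (x2·x1'+x2·x1+((x4')'+x4')')·x4'   (complement / identity)
    = (x2·x1'+x2·x1+x4'·x4)·x4'   (De Morgan)
    = (x2·x1'+x2·x1)·x4'   (complement / identity)
    = x2·x4'   (distribution)
These differ: at x1=0, x2=0, x3=0, x4=0, E1 = 1 but E2 = 0.

No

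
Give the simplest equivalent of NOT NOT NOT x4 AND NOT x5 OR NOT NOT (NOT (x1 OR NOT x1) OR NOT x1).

NOT NOT NOT x4 AND NOT x5 OR NOT NOT (NOT (x1 OR NOT x1) OR NOT x1)
= NOT NOT NOT x4 AND NOT x5 OR NOT ((x1 OR NOT x1) AND x1)
= NOT x4 AND NOT x5 OR NOT ((x1 OR NOT x1) AND x1)
= NOT x4 AND NOT x5 OR NOT x1

NOT x4 AND NOT x5 OR NOT x1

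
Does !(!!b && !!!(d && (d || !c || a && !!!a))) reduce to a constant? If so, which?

no

!(!!b && !!!(d && (d || !c || a && !!!a)))
= !(!!b && !!!(d && (d || !c || a && !a)))   — double negation
= !(!!b && !(d && (d || !c || a && !a)))   — double negation
= !b || d && (d || !c || a && !a)   — De Morgan
= !b || d && (d || !c)   — complement / identity
= !b || d   — absorption
This depends on b, d, so it is not a constant.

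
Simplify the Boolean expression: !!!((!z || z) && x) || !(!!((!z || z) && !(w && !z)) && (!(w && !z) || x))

!x || w && !z

!!!((!z || z) && x) || !(!!((!z || z) && !(w && !z)) && (!(w && !z) || x))
= !!!x || !(!!((!z || z) && !(w && !z)) && (!(w && !z) || x))   — complement / identity
= !!!x || !(!!!(w && !z) && (!(w && !z) || x))   — complement / identity
= !!!x || !(!(w && !z) && (!(w && !z) || x))   — double negation
= !!!x || !!(w && !z)   — absorption
= !!!x || w && !z   — double negation
= !x || w && !z   — double negation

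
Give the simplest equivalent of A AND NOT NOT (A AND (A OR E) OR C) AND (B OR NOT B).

A AND NOT NOT (A AND (A OR E) OR C) AND (B OR NOT B)
= A AND NOT NOT (A AND (A OR E) OR C)
= A AND NOT NOT (A OR C)
= A AND (A OR C)
= A

A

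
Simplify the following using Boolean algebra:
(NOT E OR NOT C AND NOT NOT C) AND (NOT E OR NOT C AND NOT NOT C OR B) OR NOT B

NOT E OR NOT B

(NOT E OR NOT C AND NOT NOT C) AND (NOT E OR NOT C AND NOT NOT C OR B) OR NOT B
= NOT E OR NOT C AND NOT NOT C OR NOT B
= NOT E OR NOT C AND C OR NOT B
= NOT E OR NOT B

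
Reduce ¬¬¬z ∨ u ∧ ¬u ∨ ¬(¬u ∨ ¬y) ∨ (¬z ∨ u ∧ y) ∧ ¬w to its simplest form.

¬¬¬z ∨ u ∧ ¬u ∨ ¬(¬u ∨ ¬y) ∨ (¬z ∨ u ∧ y) ∧ ¬w
= ¬¬¬z ∨ u ∧ ¬u ∨ u ∧ y ∨ (¬z ∨ u ∧ y) ∧ ¬w
= ¬¬¬z ∨ u ∧ y ∨ (¬z ∨ u ∧ y) ∧ ¬w
= ¬z ∨ u ∧ y ∨ (¬z ∨ u ∧ y) ∧ ¬w
= ¬z ∨ u ∧ y

¬z ∨ u ∧ y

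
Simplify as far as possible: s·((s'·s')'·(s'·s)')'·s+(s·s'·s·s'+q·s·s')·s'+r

s·((s'·s')'·(s'·s)')'·s+(s·s'·s·s'+q·s·s')·s'+r
= s·(s'·s'+s'·s)·s+(s·s'·s·s'+q·s·s')·s'+r   (De Morgan)
= s·(s'·s'+s'·s)·s+s·s'·(s·s'+q)·s'+r   (distribution)
= s·s'·s+s·s'·(s·s'+q)·s'+r   (distribution)
= s·s'·s+s·s'·s'+r   (absorption)
= s·s'+r   (distribution)
= r   (complement / identity)

r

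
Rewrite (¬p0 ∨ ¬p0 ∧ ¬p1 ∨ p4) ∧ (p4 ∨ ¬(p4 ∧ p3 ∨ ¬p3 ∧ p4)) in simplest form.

¬p0 ∨ p4

(¬p0 ∨ ¬p0 ∧ ¬p1 ∨ p4) ∧ (p4 ∨ ¬(p4 ∧ p3 ∨ ¬p3 ∧ p4))
= (¬p0 ∨ ¬p0 ∧ ¬p1 ∨ p4) ∧ (p4 ∨ ¬p4)   (distribution)
= (¬p0 ∨ p4) ∧ (p4 ∨ ¬p4)   (absorption)
= ¬p0 ∨ p4   (complement / identity)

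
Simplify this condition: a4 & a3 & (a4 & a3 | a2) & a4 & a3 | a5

a4 & a3 | a5

a4 & a3 & (a4 & a3 | a2) & a4 & a3 | a5
= a4 & a3 & a4 & a3 | a5   [absorption]
= a4 & a3 | a5   [idempotence]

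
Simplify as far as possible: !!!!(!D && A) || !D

!!!!(!D && A) || !D
= !!(!D && A) || !D
= !D && A || !D
= !D

!D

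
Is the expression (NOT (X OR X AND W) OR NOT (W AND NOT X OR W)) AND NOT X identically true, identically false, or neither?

neither

(NOT (X OR X AND W) OR NOT (W AND NOT X OR W)) AND NOT X
= (NOT X OR NOT (W AND NOT X OR W)) AND NOT X   (absorption)
= (NOT X OR NOT W) AND NOT X   (absorption)
= NOT X   (absorption)
This depends on X, so it is not a constant.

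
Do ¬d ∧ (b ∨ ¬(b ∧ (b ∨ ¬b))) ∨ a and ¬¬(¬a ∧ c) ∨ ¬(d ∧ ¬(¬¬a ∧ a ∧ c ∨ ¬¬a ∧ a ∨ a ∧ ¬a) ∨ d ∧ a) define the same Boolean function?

No

E1: ¬d ∧ (b ∨ ¬(b ∧ (b ∨ ¬b))) ∨ a
    = ¬d ∧ (b ∨ ¬b) ∨ a   — complement / identity
    = ¬d ∨ a   — complement / identity
E2: ¬¬(¬a ∧ c) ∨ ¬(d ∧ ¬(¬¬a ∧ a ∧ c ∨ ¬¬a ∧ a ∨ a ∧ ¬a) ∨ d ∧ a)
    = ¬¬(¬a ∧ c) ∨ ¬(d ∧ ¬(¬¬a ∧ a ∨ a ∧ ¬a) ∨ d ∧ a)   — absorption
    = ¬¬(¬a ∧ c) ∨ ¬(d ∧ ¬(a ∧ a ∨ a ∧ ¬a) ∨ d ∧ a)   — double negation
    = ¬¬(¬a ∧ c) ∨ ¬(d ∧ ¬a ∨ d ∧ a)   — distribution
    = ¬a ∧ c ∨ ¬(d ∧ ¬a ∨ d ∧ a)   — double negation
    = ¬a ∧ c ∨ ¬d   — distribution
These differ: at a=0, b=0, c=1, d=1, E1 = 0 but E2 = 1.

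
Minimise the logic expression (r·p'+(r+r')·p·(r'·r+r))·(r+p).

r

(r·p'+(r+r')·p·(r'·r+r))·(r+p)
= (r·p'+p·(r'·r+r))·(r+p)   — complement / identity
= (r·p'+p·r)·(r+p)   — complement / identity
= r·(r+p)   — distribution
= r   — absorption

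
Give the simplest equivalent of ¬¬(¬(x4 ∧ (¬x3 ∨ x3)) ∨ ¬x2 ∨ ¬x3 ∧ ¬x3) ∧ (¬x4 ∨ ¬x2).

¬¬(¬(x4 ∧ (¬x3 ∨ x3)) ∨ ¬x2 ∨ ¬x3 ∧ ¬x3) ∧ (¬x4 ∨ ¬x2)
= (¬(x4 ∧ (¬x3 ∨ x3)) ∨ ¬x2 ∨ ¬x3 ∧ ¬x3) ∧ (¬x4 ∨ ¬x2)   (double negation)
= (¬(x4 ∧ (¬x3 ∨ x3)) ∨ ¬x2 ∨ ¬x3) ∧ (¬x4 ∨ ¬x2)   (idempotence)
= (¬x4 ∨ ¬x2 ∨ ¬x3) ∧ (¬x4 ∨ ¬x2)   (complement / identity)
= ¬x4 ∨ ¬x2   (absorption)

¬x4 ∨ ¬x2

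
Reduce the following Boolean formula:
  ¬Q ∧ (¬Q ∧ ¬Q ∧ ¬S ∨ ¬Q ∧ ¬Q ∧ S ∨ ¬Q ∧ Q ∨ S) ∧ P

¬Q ∧ P

¬Q ∧ (¬Q ∧ ¬Q ∧ ¬S ∨ ¬Q ∧ ¬Q ∧ S ∨ ¬Q ∧ Q ∨ S) ∧ P
= ¬Q ∧ (¬Q ∧ ¬Q ∨ ¬Q ∧ Q ∨ S) ∧ P   [distribution]
= ¬Q ∧ (¬Q ∨ S) ∧ P   [distribution]
= ¬Q ∧ P   [absorption]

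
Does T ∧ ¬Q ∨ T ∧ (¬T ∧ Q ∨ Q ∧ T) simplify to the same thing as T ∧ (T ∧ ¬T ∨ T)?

E1: T ∧ ¬Q ∨ T ∧ (¬T ∧ Q ∨ Q ∧ T)
    = T ∧ ¬Q ∨ T ∧ Q
    = T
E2: T ∧ (T ∧ ¬T ∨ T)
    = T ∧ T
    = T
Both reduce to T, so they are equivalent.

Yes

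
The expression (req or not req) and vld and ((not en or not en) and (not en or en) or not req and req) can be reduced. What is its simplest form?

vld and not en

(req or not req) and vld and ((not en or not en) and (not en or en) or not req and req)
= vld and ((not en or not en) and (not en or en) or not req and req)
= vld and (not en and (not en or en) or not req and req)
= vld and (not en or not req and req)
= vld and not en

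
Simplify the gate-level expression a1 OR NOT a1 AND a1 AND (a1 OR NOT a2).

a1 OR NOT a1 AND a1 AND (a1 OR NOT a2)
= a1 OR NOT a1 AND a1   (absorption)
= a1   (complement / identity)

a1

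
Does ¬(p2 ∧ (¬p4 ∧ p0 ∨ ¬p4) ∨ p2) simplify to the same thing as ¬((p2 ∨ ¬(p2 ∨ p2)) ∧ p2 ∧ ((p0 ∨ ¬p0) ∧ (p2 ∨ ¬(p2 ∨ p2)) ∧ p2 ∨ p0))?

E1: ¬(p2 ∧ (¬p4 ∧ p0 ∨ ¬p4) ∨ p2)
    = ¬(p2 ∧ ¬p4 ∨ p2)
    = ¬p2
E2: ¬((p2 ∨ ¬(p2 ∨ p2)) ∧ p2 ∧ ((p0 ∨ ¬p0) ∧ (p2 ∨ ¬(p2 ∨ p2)) ∧ p2 ∨ p0))
    = ¬((p2 ∨ ¬(p2 ∨ p2)) ∧ p2 ∧ ((p2 ∨ ¬(p2 ∨ p2)) ∧ p2 ∨ p0))
    = ¬((p2 ∨ ¬(p2 ∨ p2)) ∧ p2)
    = ¬((p2 ∨ ¬p2) ∧ p2)
    = ¬p2
Both reduce to ¬p2, so they are equivalent.

Yes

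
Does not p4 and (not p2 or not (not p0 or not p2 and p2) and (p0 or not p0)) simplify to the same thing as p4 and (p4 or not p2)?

E1: not p4 and (not p2 or not (not p0 or not p2 and p2) and (p0 or not p0))
    = not p4 and (not p2 or not (not p0 or not p2 and p2))   — complement / identity
    = not p4 and (not p2 or not not p0)   — complement / identity
    = not p4 and (not p2 or p0)   — double negation
E2: p4 and (p4 or not p2)
    = p4   — absorption
These differ: at p0=0, p2=0, p4=1, E1 = 0 but E2 = 1.

No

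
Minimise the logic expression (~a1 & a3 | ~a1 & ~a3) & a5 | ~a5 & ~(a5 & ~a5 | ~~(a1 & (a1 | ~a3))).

~a1

(~a1 & a3 | ~a1 & ~a3) & a5 | ~a5 & ~(a5 & ~a5 | ~~(a1 & (a1 | ~a3)))
= (~a1 & a3 | ~a1 & ~a3) & a5 | ~a5 & ~~~(a1 & (a1 | ~a3))   (complement / identity)
= ~a1 & a5 | ~a5 & ~~~(a1 & (a1 | ~a3))   (distribution)
= ~a1 & a5 | ~a5 & ~~~a1   (absorption)
= ~a1 & a5 | ~a5 & ~a1   (double negation)
= ~a1   (distribution)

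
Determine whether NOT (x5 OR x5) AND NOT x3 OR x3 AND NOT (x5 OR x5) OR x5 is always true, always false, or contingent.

NOT (x5 OR x5) AND NOT x3 OR x3 AND NOT (x5 OR x5) OR x5
= NOT (x5 OR x5) OR x5   [distribution]
= NOT x5 OR x5   [idempotence]
= TRUE   [complement]

always true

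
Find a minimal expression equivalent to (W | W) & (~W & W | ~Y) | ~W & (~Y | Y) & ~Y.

~Y

(W | W) & (~W & W | ~Y) | ~W & (~Y | Y) & ~Y
= (W | W) & (~W & W | ~Y) | ~W & ~Y   — complement / identity
= (W | W) & ~Y | ~W & ~Y   — complement / identity
= W & ~Y | ~W & ~Y   — idempotence
= ~Y   — distribution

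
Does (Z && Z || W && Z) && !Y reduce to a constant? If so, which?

(Z && Z || W && Z) && !Y
= Z && (Z || W) && !Y
= Z && !Y
This depends on Y, Z, so it is not a constant.

no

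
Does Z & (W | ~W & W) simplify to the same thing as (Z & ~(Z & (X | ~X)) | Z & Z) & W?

E1: Z & (W | ~W & W)
    = Z & W   (complement / identity)
E2: (Z & ~(Z & (X | ~X)) | Z & Z) & W
    = (Z & ~Z | Z & Z) & W   (complement / identity)
    = Z & W   (distribution)
Both reduce to Z & W, so they are equivalent.

Yes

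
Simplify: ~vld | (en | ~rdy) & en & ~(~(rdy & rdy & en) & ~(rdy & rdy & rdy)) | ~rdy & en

~vld | (en | ~rdy) & en & ~(~(rdy & rdy & en) & ~(rdy & rdy & rdy)) | ~rdy & en
= ~vld | (en | ~rdy) & en & (rdy & rdy & en | rdy & rdy & rdy) | ~rdy & en
= ~vld | (en | ~rdy) & en & (rdy & rdy & en | rdy & rdy) | ~rdy & en
= ~vld | en & (rdy & rdy & en | rdy & rdy) | ~rdy & en
= ~vld | en & rdy & rdy | ~rdy & en
= ~vld | en & rdy | ~rdy & en
= ~vld | en

~vld | en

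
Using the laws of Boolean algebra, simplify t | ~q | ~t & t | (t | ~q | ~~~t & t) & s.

t | ~q

t | ~q | ~t & t | (t | ~q | ~~~t & t) & s
= t | ~q | ~t & t | (t | ~q | ~t & t) & s   [double negation]
= t | ~q | ~t & t   [absorption]
= t | ~q   [complement / identity]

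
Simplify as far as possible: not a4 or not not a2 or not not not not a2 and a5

not a4 or a2

not a4 or not not a2 or not not not not a2 and a5
= not a4 or not not a2 or not not a2 and a5   (double negation)
= not a4 or not not a2   (absorption)
= not a4 or a2   (double negation)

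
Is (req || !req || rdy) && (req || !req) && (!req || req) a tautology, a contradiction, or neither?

tautology

(req || !req || rdy) && (req || !req) && (!req || req)
= (req || !req) && (!req || req)
= !req || req && req
= !req || req
= true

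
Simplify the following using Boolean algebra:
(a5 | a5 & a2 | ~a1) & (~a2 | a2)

a5 | ~a1

(a5 | a5 & a2 | ~a1) & (~a2 | a2)
= (a5 | ~a1) & (~a2 | a2)   (absorption)
= a5 | ~a1   (complement / identity)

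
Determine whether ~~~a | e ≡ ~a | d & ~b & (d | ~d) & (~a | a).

E1: ~~~a | e
    = ~a | e
E2: ~a | d & ~b & (d | ~d) & (~a | a)
    = ~a | d & ~b & (d | ~d)
    = ~a | d & ~b
These differ: at a=1, b=1, d=0, e=1, E1 = 1 but E2 = 0.

No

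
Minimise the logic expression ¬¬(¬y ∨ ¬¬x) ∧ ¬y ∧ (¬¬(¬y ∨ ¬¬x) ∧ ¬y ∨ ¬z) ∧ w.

¬y ∧ w

¬¬(¬y ∨ ¬¬x) ∧ ¬y ∧ (¬¬(¬y ∨ ¬¬x) ∧ ¬y ∨ ¬z) ∧ w
= ¬¬(¬y ∨ ¬¬x) ∧ ¬y ∧ w   (absorption)
= (¬y ∨ ¬¬x) ∧ ¬y ∧ w   (double negation)
= (¬y ∨ x) ∧ ¬y ∧ w   (double negation)
= ¬y ∧ w   (absorption)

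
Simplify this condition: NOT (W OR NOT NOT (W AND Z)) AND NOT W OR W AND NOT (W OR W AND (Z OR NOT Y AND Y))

NOT (W OR NOT NOT (W AND Z)) AND NOT W OR W AND NOT (W OR W AND (Z OR NOT Y AND Y))
= NOT (W OR W AND Z) AND NOT W OR W AND NOT (W OR W AND (Z OR NOT Y AND Y))   — double negation
= NOT (W OR W AND Z) AND NOT W OR W AND NOT (W OR W AND Z)   — complement / identity
= NOT (W OR W AND Z)   — distribution
= NOT W   — absorption

NOT W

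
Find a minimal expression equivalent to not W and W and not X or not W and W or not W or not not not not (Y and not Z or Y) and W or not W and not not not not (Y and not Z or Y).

not W or Y

not W and W and not X or not W and W or not W or not not not not (Y and not Z or Y) and W or not W and not not not not (Y and not Z or Y)
= not W and W or not W or not not not not (Y and not Z or Y) and W or not W and not not not not (Y and not Z or Y)   — absorption
= not W or not not not not (Y and not Z or Y) and W or not W and not not not not (Y and not Z or Y)   — complement / identity
= not W or not not not not (Y and not Z or Y)   — distribution
= not W or not not not not Y   — absorption
= not W or not not Y   — double negation
= not W or Y   — double negation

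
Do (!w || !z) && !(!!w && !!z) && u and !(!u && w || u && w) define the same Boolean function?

No

E1: (!w || !z) && !(!!w && !!z) && u
    = (!w || !z) && (!w || !z) && u   — De Morgan
    = (!w || !z) && u   — idempotence
E2: !(!u && w || u && w)
    = !w   — distribution
These differ: at u=0, w=0, z=1, E1 = 0 but E2 = 1.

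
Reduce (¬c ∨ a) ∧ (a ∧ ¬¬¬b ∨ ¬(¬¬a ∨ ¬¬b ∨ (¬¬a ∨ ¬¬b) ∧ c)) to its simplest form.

(¬c ∨ a) ∧ ¬b

(¬c ∨ a) ∧ (a ∧ ¬¬¬b ∨ ¬(¬¬a ∨ ¬¬b ∨ (¬¬a ∨ ¬¬b) ∧ c))
= (¬c ∨ a) ∧ (a ∧ ¬¬¬b ∨ ¬(¬¬a ∨ ¬¬b))   — absorption
= (¬c ∨ a) ∧ (a ∧ ¬b ∨ ¬(¬¬a ∨ ¬¬b))   — double negation
= (¬c ∨ a) ∧ (a ∧ ¬b ∨ ¬a ∧ ¬b)   — De Morgan
= (¬c ∨ a) ∧ ¬b   — distribution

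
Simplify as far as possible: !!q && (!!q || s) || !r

q || !r

!!q && (!!q || s) || !r
= !!q || !r   [absorption]
= q || !r   [double negation]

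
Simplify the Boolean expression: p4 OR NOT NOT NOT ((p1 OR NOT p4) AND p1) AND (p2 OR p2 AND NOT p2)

p4 OR NOT NOT NOT ((p1 OR NOT p4) AND p1) AND (p2 OR p2 AND NOT p2)
= p4 OR NOT NOT NOT p1 AND (p2 OR p2 AND NOT p2)   [absorption]
= p4 OR NOT p1 AND (p2 OR p2 AND NOT p2)   [double negation]
= p4 OR NOT p1 AND p2   [complement / identity]

p4 OR NOT p1 AND p2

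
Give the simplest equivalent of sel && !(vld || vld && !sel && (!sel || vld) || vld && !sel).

sel && !(vld || vld && !sel && (!sel || vld) || vld && !sel)
= sel && !(vld || vld && !sel || vld && !sel)   (absorption)
= sel && !(vld || vld && !sel)   (idempotence)
= sel && !vld   (absorption)

sel && !vld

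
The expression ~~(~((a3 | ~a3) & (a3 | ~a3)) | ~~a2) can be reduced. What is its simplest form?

~~(~((a3 | ~a3) & (a3 | ~a3)) | ~~a2)
= ~((a3 | ~a3) & (a3 | ~a3) & ~a2)   — De Morgan
= ~((a3 | ~a3) & ~a2)   — idempotence
= ~~a2   — complement / identity
= a2   — double negation

a2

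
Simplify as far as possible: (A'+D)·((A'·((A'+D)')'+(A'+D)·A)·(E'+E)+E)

A'+D

(A'+D)·((A'·((A'+D)')'+(A'+D)·A)·(E'+E)+E)
= (A'+D)·((A'·(A'+D)+(A'+D)·A)·(E'+E)+E)   [double negation]
= (A'+D)·(A'·(A'+D)+(A'+D)·A+E)   [complement / identity]
= (A'+D)·(A'+D+E)   [distribution]
= A'+D   [absorption]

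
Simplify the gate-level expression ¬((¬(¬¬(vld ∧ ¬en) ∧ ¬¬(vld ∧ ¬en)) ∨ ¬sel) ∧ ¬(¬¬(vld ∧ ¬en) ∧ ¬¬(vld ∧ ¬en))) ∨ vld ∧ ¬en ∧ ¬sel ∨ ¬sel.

¬((¬(¬¬(vld ∧ ¬en) ∧ ¬¬(vld ∧ ¬en)) ∨ ¬sel) ∧ ¬(¬¬(vld ∧ ¬en) ∧ ¬¬(vld ∧ ¬en))) ∨ vld ∧ ¬en ∧ ¬sel ∨ ¬sel
= ¬¬(¬¬(vld ∧ ¬en) ∧ ¬¬(vld ∧ ¬en)) ∨ vld ∧ ¬en ∧ ¬sel ∨ ¬sel   (absorption)
= ¬(¬(vld ∧ ¬en) ∨ ¬(vld ∧ ¬en)) ∨ vld ∧ ¬en ∧ ¬sel ∨ ¬sel   (De Morgan)
= vld ∧ ¬en ∧ vld ∧ ¬en ∨ vld ∧ ¬en ∧ ¬sel ∨ ¬sel   (De Morgan)
= vld ∧ ¬en ∨ vld ∧ ¬en ∧ ¬sel ∨ ¬sel   (idempotence)
= vld ∧ ¬en ∨ ¬sel   (absorption)

vld ∧ ¬en ∨ ¬sel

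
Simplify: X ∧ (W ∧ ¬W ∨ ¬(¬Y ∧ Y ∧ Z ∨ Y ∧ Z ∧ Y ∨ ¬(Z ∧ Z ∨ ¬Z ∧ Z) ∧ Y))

X ∧ (W ∧ ¬W ∨ ¬(¬Y ∧ Y ∧ Z ∨ Y ∧ Z ∧ Y ∨ ¬(Z ∧ Z ∨ ¬Z ∧ Z) ∧ Y))
= X ∧ (W ∧ ¬W ∨ ¬(¬Y ∧ Y ∧ Z ∨ Y ∧ Z ∧ Y ∨ ¬Z ∧ Y))   (distribution)
= X ∧ (W ∧ ¬W ∨ ¬(Y ∧ Z ∨ ¬Z ∧ Y))   (distribution)
= X ∧ (W ∧ ¬W ∨ ¬Y)   (distribution)
= X ∧ ¬Y   (complement / identity)

X ∧ ¬Y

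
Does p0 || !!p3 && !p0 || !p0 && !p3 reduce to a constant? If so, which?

yes, True

p0 || !!p3 && !p0 || !p0 && !p3
= p0 || p3 && !p0 || !p0 && !p3   — double negation
= p0 || !p0   — distribution
= true   — complement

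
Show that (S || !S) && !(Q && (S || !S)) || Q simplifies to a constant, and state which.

true

(S || !S) && !(Q && (S || !S)) || Q
= (S || !S) && !Q || Q   — complement / identity
= !Q || Q   — complement / identity
= true   — complement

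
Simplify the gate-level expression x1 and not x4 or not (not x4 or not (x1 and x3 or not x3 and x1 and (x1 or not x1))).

x1

x1 and not x4 or not (not x4 or not (x1 and x3 or not x3 and x1 and (x1 or not x1)))
= x1 and not x4 or not (not x4 or not (x1 and x3 or not x3 and x1))
= x1 and not x4 or x4 and (x1 and x3 or not x3 and x1)
= x1 and not x4 or x4 and x1
= x1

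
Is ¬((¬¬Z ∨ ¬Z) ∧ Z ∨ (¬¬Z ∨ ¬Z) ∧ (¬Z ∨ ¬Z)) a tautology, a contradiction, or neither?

contradiction

¬((¬¬Z ∨ ¬Z) ∧ Z ∨ (¬¬Z ∨ ¬Z) ∧ (¬Z ∨ ¬Z))
= ¬((¬¬Z ∨ ¬Z) ∧ Z ∨ (¬¬Z ∨ ¬Z) ∧ ¬Z)   — idempotence
= ¬(¬¬Z ∨ ¬Z)   — distribution
= ¬Z ∧ Z   — De Morgan
= False   — complement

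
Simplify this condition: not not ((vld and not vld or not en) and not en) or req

not en or req

not not ((vld and not vld or not en) and not en) or req
= not not (not en and not en) or req   (complement / identity)
= not not not en or req   (idempotence)
= not en or req   (double negation)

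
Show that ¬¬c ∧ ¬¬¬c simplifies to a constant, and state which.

¬¬c ∧ ¬¬¬c
= ¬¬c ∧ ¬c   — double negation
= c ∧ ¬c   — double negation
= False   — complement

False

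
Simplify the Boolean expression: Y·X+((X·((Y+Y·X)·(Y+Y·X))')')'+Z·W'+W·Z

X+Z

Y·X+((X·((Y+Y·X)·(Y+Y·X))')')'+Z·W'+W·Z
= Y·X+((X·((Y+Y·X)·(Y+Y·X))')')'+Z   [distribution]
= Y·X+((X·(Y+Y·X)')')'+Z   [idempotence]
= Y·X+X·(Y+Y·X)'+Z   [double negation]
= Y·X+X·Y'+Z   [absorption]
= X+Z   [distribution]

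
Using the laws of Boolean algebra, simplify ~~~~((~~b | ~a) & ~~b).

~~~~((~~b | ~a) & ~~b)
= ~~~~~~b   (absorption)
= ~~~~b   (double negation)
= ~~b   (double negation)
= b   (double negation)

b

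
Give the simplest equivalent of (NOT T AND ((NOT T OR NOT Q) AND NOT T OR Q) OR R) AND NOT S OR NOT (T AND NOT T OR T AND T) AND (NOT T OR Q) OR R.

NOT T OR R

(NOT T AND ((NOT T OR NOT Q) AND NOT T OR Q) OR R) AND NOT S OR NOT (T AND NOT T OR T AND T) AND (NOT T OR Q) OR R
= (NOT T AND ((NOT T OR NOT Q) AND NOT T OR Q) OR R) AND NOT S OR NOT T AND (NOT T OR Q) OR R   [distribution]
= (NOT T AND (NOT T OR Q) OR R) AND NOT S OR NOT T AND (NOT T OR Q) OR R   [absorption]
= NOT T AND (NOT T OR Q) OR R   [absorption]
= NOT T OR R   [absorption]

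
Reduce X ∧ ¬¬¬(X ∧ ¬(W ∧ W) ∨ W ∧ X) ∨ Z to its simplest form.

Z

X ∧ ¬¬¬(X ∧ ¬(W ∧ W) ∨ W ∧ X) ∨ Z
= X ∧ ¬(X ∧ ¬(W ∧ W) ∨ W ∧ X) ∨ Z   (double negation)
= X ∧ ¬(X ∧ ¬W ∨ W ∧ X) ∨ Z   (idempotence)
= X ∧ ¬X ∨ Z   (distribution)
= Z   (complement / identity)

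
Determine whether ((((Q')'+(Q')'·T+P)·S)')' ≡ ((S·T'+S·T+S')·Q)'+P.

E1: ((((Q')'+(Q')'·T+P)·S)')'
    = ((((Q')'+P)·S)')'   (absorption)
    = ((Q')'+P)·S   (double negation)
    = (Q+P)·S   (double negation)
E2: ((S·T'+S·T+S')·Q)'+P
    = ((S+S')·Q)'+P   (distribution)
    = Q'+P   (complement / identity)
These differ: at P=0, Q=0, S=0, T=0, E1 = 0 but E2 = 1.

No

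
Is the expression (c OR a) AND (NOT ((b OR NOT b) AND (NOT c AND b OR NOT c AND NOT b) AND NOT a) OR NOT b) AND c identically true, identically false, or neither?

(c OR a) AND (NOT ((b OR NOT b) AND (NOT c AND b OR NOT c AND NOT b) AND NOT a) OR NOT b) AND c
= (c OR a) AND (NOT ((NOT c AND b OR NOT c AND NOT b) AND NOT a) OR NOT b) AND c   [complement / identity]
= (c OR a) AND (NOT (NOT c AND NOT a) OR NOT b) AND c   [distribution]
= (c OR a) AND (c OR a OR NOT b) AND c   [De Morgan]
= (c OR a) AND c   [absorption]
= c   [absorption]
This depends on c, so it is not a constant.

neither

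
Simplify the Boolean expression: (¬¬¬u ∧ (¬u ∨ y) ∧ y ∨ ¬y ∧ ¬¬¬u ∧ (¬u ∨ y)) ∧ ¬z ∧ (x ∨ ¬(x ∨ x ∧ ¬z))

¬u ∧ ¬z

(¬¬¬u ∧ (¬u ∨ y) ∧ y ∨ ¬y ∧ ¬¬¬u ∧ (¬u ∨ y)) ∧ ¬z ∧ (x ∨ ¬(x ∨ x ∧ ¬z))
= (¬¬¬u ∧ (¬u ∨ y) ∧ y ∨ ¬y ∧ ¬¬¬u ∧ (¬u ∨ y)) ∧ ¬z ∧ (x ∨ ¬x)
= ¬¬¬u ∧ (¬u ∨ y) ∧ ¬z ∧ (x ∨ ¬x)
= ¬u ∧ (¬u ∨ y) ∧ ¬z ∧ (x ∨ ¬x)
= ¬u ∧ (¬u ∨ y) ∧ ¬z
= ¬u ∧ ¬z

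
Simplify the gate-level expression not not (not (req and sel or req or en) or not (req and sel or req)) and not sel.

not not (not (req and sel or req or en) or not (req and sel or req)) and not sel
= not ((req and sel or req or en) and (req and sel or req)) and not sel   (De Morgan)
= not (req and sel or req) and not sel   (absorption)
= not req and not sel   (absorption)

not req and not sel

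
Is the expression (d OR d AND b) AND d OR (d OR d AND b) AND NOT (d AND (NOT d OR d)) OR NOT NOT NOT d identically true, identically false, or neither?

(d OR d AND b) AND d OR (d OR d AND b) AND NOT (d AND (NOT d OR d)) OR NOT NOT NOT d
= (d OR d AND b) AND d OR (d OR d AND b) AND NOT d OR NOT NOT NOT d   [complement / identity]
= d OR d AND b OR NOT NOT NOT d   [distribution]
= d OR NOT NOT NOT d   [absorption]
= d OR NOT d   [double negation]
= TRUE   [complement]

identically true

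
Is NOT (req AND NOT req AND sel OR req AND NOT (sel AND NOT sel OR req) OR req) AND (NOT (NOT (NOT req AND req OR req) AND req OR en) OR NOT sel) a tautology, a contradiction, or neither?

neither

NOT (req AND NOT req AND sel OR req AND NOT (sel AND NOT sel OR req) OR req) AND (NOT (NOT (NOT req AND req OR req) AND req OR en) OR NOT sel)
= NOT (req AND NOT req AND sel OR req AND NOT req OR req) AND (NOT (NOT (NOT req AND req OR req) AND req OR en) OR NOT sel)   [complement / identity]
= NOT (req AND NOT req OR req) AND (NOT (NOT (NOT req AND req OR req) AND req OR en) OR NOT sel)   [absorption]
= NOT (req AND NOT req OR req) AND (NOT (NOT req AND req OR en) OR NOT sel)   [complement / identity]
= NOT req AND (NOT (NOT req AND req OR en) OR NOT sel)   [complement / identity]
= NOT req AND (NOT en OR NOT sel)   [complement / identity]
This depends on en, req, sel, so it is not a constant.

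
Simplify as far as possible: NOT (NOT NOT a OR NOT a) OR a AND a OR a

a

NOT (NOT NOT a OR NOT a) OR a AND a OR a
= NOT a AND a OR a AND a OR a   [De Morgan]
= a OR a   [distribution]
= a   [idempotence]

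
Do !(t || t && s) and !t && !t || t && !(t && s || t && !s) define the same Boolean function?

E1: !(t || t && s)
    = !t   [absorption]
E2: !t && !t || t && !(t && s || t && !s)
    = !t && !t || t && !t   [distribution]
    = !t   [distribution]
Both reduce to !t, so they are equivalent.

Yes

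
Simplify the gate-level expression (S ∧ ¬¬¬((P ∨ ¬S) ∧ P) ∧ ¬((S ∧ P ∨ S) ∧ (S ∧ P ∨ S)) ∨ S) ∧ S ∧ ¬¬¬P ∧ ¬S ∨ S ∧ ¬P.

(S ∧ ¬¬¬((P ∨ ¬S) ∧ P) ∧ ¬((S ∧ P ∨ S) ∧ (S ∧ P ∨ S)) ∨ S) ∧ S ∧ ¬¬¬P ∧ ¬S ∨ S ∧ ¬P
= (S ∧ ¬¬¬((P ∨ ¬S) ∧ P) ∧ ¬(S ∧ P ∨ S) ∨ S) ∧ S ∧ ¬¬¬P ∧ ¬S ∨ S ∧ ¬P
= (S ∧ ¬¬¬P ∧ ¬(S ∧ P ∨ S) ∨ S) ∧ S ∧ ¬¬¬P ∧ ¬S ∨ S ∧ ¬P
= (S ∧ ¬¬¬P ∧ ¬S ∨ S) ∧ S ∧ ¬¬¬P ∧ ¬S ∨ S ∧ ¬P
= S ∧ ¬¬¬P ∧ ¬S ∨ S ∧ ¬P
= S ∧ ¬P ∧ ¬S ∨ S ∧ ¬P
= S ∧ ¬P

S ∧ ¬P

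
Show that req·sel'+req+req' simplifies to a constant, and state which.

req·sel'+req+req'
= req+req'
= 1

1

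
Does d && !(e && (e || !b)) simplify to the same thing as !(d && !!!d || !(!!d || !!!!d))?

E1: d && !(e && (e || !b))
    = d && !e   — absorption
E2: !(d && !!!d || !(!!d || !!!!d))
    = !(d && !!!d || !d && !!!d)   — De Morgan
    = !!!!d   — distribution
    = !!d   — double negation
    = d   — double negation
These differ: at b=0, d=1, e=1, E1 = 0 but E2 = 1.

No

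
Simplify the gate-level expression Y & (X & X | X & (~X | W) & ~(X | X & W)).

Y & X

Y & (X & X | X & (~X | W) & ~(X | X & W))
= Y & (X & X | X & (~X | W) & ~X)   (absorption)
= Y & (X & X | X & ~X)   (absorption)
= Y & X   (distribution)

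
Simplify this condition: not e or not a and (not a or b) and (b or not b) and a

not e or not a and (not a or b) and (b or not b) and a
= not e or not a and (not a or b) and a   [complement / identity]
= not e or not a and a   [absorption]
= not e   [complement / identity]

not e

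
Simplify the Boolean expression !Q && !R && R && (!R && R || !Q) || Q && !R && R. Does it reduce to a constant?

!Q && !R && R && (!R && R || !Q) || Q && !R && R
= !Q && !R && R || Q && !R && R   [absorption]
= !R && R   [distribution]
= false   [complement]

false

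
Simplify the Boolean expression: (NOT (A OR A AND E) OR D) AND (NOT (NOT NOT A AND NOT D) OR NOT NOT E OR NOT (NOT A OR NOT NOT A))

(NOT (A OR A AND E) OR D) AND (NOT (NOT NOT A AND NOT D) OR NOT NOT E OR NOT (NOT A OR NOT NOT A))
= (NOT (A OR A AND E) OR D) AND (NOT (NOT NOT A AND NOT D) OR E OR NOT (NOT A OR NOT NOT A))   [double negation]
= (NOT A OR D) AND (NOT (NOT NOT A AND NOT D) OR E OR NOT (NOT A OR NOT NOT A))   [absorption]
= (NOT A OR D) AND (NOT (NOT NOT A AND NOT D) OR E OR A AND NOT A)   [De Morgan]
= (NOT A OR D) AND (NOT A OR D OR E OR A AND NOT A)   [De Morgan]
= (NOT A OR D) AND (NOT A OR D OR E)   [complement / identity]
= NOT A OR D   [absorption]

NOT A OR D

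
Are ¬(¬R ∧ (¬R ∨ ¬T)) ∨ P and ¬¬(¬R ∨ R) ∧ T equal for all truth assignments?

No

E1: ¬(¬R ∧ (¬R ∨ ¬T)) ∨ P
    = ¬¬R ∨ P   [absorption]
    = R ∨ P   [double negation]
E2: ¬¬(¬R ∨ R) ∧ T
    = (¬R ∨ R) ∧ T   [double negation]
    = T   [complement / identity]
These differ: at P=1, R=0, T=0, E1 = 1 but E2 = 0.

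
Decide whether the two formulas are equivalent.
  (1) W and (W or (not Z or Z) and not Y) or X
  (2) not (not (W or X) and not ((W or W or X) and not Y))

E1: W and (W or (not Z or Z) and not Y) or X
    = W and (W or not Y) or X   [complement / identity]
    = W or X   [absorption]
E2: not (not (W or X) and not ((W or W or X) and not Y))
    = W or X or (W or W or X) and not Y   [De Morgan]
    = W or X or (W or X) and not Y   [idempotence]
    = W or X   [absorption]
Both reduce to W or X, so they are equivalent.

Yes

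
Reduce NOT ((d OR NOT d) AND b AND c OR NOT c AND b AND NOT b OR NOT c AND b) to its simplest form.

NOT b

NOT ((d OR NOT d) AND b AND c OR NOT c AND b AND NOT b OR NOT c AND b)
= NOT (b AND c OR NOT c AND b AND NOT b OR NOT c AND b)   — complement / identity
= NOT (b AND c OR (b AND NOT b OR b) AND NOT c)   — distribution
= NOT (b AND c OR b AND NOT c)   — complement / identity
= NOT b   — distribution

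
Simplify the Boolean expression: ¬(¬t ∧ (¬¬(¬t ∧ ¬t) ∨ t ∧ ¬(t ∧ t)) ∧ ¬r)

t ∨ r

¬(¬t ∧ (¬¬(¬t ∧ ¬t) ∨ t ∧ ¬(t ∧ t)) ∧ ¬r)
= ¬(¬t ∧ (¬¬(¬t ∧ ¬t) ∨ t ∧ ¬t) ∧ ¬r)   (idempotence)
= ¬(¬t ∧ (¬t ∧ ¬t ∨ t ∧ ¬t) ∧ ¬r)   (double negation)
= ¬(¬t ∧ ¬t ∧ ¬r)   (distribution)
= ¬(¬t ∧ ¬r)   (idempotence)
= t ∨ r   (De Morgan)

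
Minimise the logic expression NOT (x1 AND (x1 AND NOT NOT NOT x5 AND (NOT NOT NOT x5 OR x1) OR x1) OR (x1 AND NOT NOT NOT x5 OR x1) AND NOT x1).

NOT (x1 AND (x1 AND NOT NOT NOT x5 AND (NOT NOT NOT x5 OR x1) OR x1) OR (x1 AND NOT NOT NOT x5 OR x1) AND NOT x1)
= NOT (x1 AND (x1 AND NOT NOT NOT x5 OR x1) OR (x1 AND NOT NOT NOT x5 OR x1) AND NOT x1)
= NOT (x1 AND NOT NOT NOT x5 OR x1)
= NOT (x1 AND NOT x5 OR x1)
= NOT x1

NOT x1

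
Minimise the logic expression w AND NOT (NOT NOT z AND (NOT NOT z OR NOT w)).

w AND NOT z

w AND NOT (NOT NOT z AND (NOT NOT z OR NOT w))
= w AND NOT NOT NOT z   [absorption]
= w AND NOT z   [double negation]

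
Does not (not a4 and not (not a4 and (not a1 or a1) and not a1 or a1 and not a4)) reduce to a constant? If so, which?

yes, True

not (not a4 and not (not a4 and (not a1 or a1) and not a1 or a1 and not a4))
= not (not a4 and not (not a4 and not a1 or a1 and not a4))   [complement / identity]
= not (not a4 and not not a4)   [distribution]
= a4 or not a4   [De Morgan]
= True   [complement]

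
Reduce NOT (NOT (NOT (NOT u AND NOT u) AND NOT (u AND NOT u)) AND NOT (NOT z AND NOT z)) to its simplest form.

u OR NOT z

NOT (NOT (NOT (NOT u AND NOT u) AND NOT (u AND NOT u)) AND NOT (NOT z AND NOT z))
= NOT ((NOT u AND NOT u OR u AND NOT u) AND NOT (NOT z AND NOT z))   — De Morgan
= NOT ((NOT u AND NOT u OR u AND NOT u) AND NOT NOT z)   — idempotence
= NOT (NOT u AND NOT NOT z)   — distribution
= u OR NOT z   — De Morgan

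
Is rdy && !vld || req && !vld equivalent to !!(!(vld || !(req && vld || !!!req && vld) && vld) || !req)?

No

E1: rdy && !vld || req && !vld
    = !vld && (rdy || req)   [distribution]
E2: !!(!(vld || !(req && vld || !!!req && vld) && vld) || !req)
    = !!(!(vld || !(req && vld || !req && vld) && vld) || !req)   [double negation]
    = !!(!(vld || !vld && vld) || !req)   [distribution]
    = !(vld || !vld && vld) || !req   [double negation]
    = !vld || !req   [complement / identity]
These differ: at rdy=0, req=0, vld=0, E1 = 0 but E2 = 1.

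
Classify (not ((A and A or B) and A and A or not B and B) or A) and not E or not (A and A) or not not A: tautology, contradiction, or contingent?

(not ((A and A or B) and A and A or not B and B) or A) and not E or not (A and A) or not not A
= (not (A and A or not B and B) or A) and not E or not (A and A) or not not A   (absorption)
= (not (A and A or not B and B) or A) and not E or not (A and A) or A   (double negation)
= (not (A and A) or A) and not E or not (A and A) or A   (complement / identity)
= not (A and A) or A   (absorption)
= not A or A   (idempotence)
= True   (complement)

tautology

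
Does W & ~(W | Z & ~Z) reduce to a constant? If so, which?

W & ~(W | Z & ~Z)
= W & ~W   (complement / identity)
= 0   (complement)

yes, False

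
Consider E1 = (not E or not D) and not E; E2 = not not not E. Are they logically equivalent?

E1: (not E or not D) and not E
    = not E
E2: not not not E
    = not E
Both reduce to not E, so they are equivalent.

Yes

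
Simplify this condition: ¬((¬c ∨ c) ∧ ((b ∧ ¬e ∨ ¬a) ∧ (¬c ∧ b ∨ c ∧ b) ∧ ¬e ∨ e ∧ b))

¬b

¬((¬c ∨ c) ∧ ((b ∧ ¬e ∨ ¬a) ∧ (¬c ∧ b ∨ c ∧ b) ∧ ¬e ∨ e ∧ b))
= ¬((¬c ∨ c) ∧ ((b ∧ ¬e ∨ ¬a) ∧ b ∧ ¬e ∨ e ∧ b))   — distribution
= ¬((¬c ∨ c) ∧ (b ∧ ¬e ∨ e ∧ b))   — absorption
= ¬((¬c ∨ c) ∧ b)   — distribution
= ¬b   — complement / identity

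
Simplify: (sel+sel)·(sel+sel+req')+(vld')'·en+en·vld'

(sel+sel)·(sel+sel+req')+(vld')'·en+en·vld'
= sel+sel+(vld')'·en+en·vld'   — absorption
= sel+(vld')'·en+en·vld'   — idempotence
= sel+vld·en+en·vld'   — double negation
= sel+en   — distribution

sel+en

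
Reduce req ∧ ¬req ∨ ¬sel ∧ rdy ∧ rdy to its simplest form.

¬sel ∧ rdy

req ∧ ¬req ∨ ¬sel ∧ rdy ∧ rdy
= ¬sel ∧ rdy ∧ rdy   [complement / identity]
= ¬sel ∧ rdy   [idempotence]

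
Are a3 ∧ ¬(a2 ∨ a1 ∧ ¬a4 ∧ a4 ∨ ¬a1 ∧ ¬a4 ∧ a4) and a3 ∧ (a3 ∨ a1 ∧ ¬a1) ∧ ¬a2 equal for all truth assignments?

Yes

E1: a3 ∧ ¬(a2 ∨ a1 ∧ ¬a4 ∧ a4 ∨ ¬a1 ∧ ¬a4 ∧ a4)
    = a3 ∧ ¬(a2 ∨ ¬a4 ∧ a4)
    = a3 ∧ ¬a2
E2: a3 ∧ (a3 ∨ a1 ∧ ¬a1) ∧ ¬a2
    = a3 ∧ a3 ∧ ¬a2
    = a3 ∧ ¬a2
Both reduce to a3 ∧ ¬a2, so they are equivalent.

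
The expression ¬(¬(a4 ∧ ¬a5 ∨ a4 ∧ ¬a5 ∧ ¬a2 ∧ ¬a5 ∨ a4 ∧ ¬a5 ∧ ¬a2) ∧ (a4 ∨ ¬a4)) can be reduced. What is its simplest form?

¬(¬(a4 ∧ ¬a5 ∨ a4 ∧ ¬a5 ∧ ¬a2 ∧ ¬a5 ∨ a4 ∧ ¬a5 ∧ ¬a2) ∧ (a4 ∨ ¬a4))
= ¬¬(a4 ∧ ¬a5 ∨ a4 ∧ ¬a5 ∧ ¬a2 ∧ ¬a5 ∨ a4 ∧ ¬a5 ∧ ¬a2)
= ¬¬(a4 ∧ ¬a5 ∨ a4 ∧ ¬a5 ∧ ¬a2)
= ¬¬(a4 ∧ ¬a5)
= a4 ∧ ¬a5

a4 ∧ ¬a5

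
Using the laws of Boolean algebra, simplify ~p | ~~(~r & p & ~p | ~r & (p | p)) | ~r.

~p | ~~(~r & p & ~p | ~r & (p | p)) | ~r
= ~p | ~~(~r & p & ~p | ~r & p) | ~r   — idempotence
= ~p | ~~(~r & p) | ~r   — absorption
= ~p | ~r & p | ~r   — double negation
= ~p | ~r   — absorption

~p | ~r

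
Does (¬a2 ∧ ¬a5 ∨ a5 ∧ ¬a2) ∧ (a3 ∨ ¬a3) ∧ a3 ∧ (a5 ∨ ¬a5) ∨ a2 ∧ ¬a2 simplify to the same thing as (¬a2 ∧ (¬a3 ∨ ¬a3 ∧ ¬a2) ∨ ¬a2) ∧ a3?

Yes

E1: (¬a2 ∧ ¬a5 ∨ a5 ∧ ¬a2) ∧ (a3 ∨ ¬a3) ∧ a3 ∧ (a5 ∨ ¬a5) ∨ a2 ∧ ¬a2
    = ¬a2 ∧ (a3 ∨ ¬a3) ∧ a3 ∧ (a5 ∨ ¬a5) ∨ a2 ∧ ¬a2   [distribution]
    = ¬a2 ∧ a3 ∧ (a5 ∨ ¬a5) ∨ a2 ∧ ¬a2   [complement / identity]
    = ¬a2 ∧ a3 ∨ a2 ∧ ¬a2   [complement / identity]
    = ¬a2 ∧ a3   [complement / identity]
E2: (¬a2 ∧ (¬a3 ∨ ¬a3 ∧ ¬a2) ∨ ¬a2) ∧ a3
    = (¬a2 ∧ ¬a3 ∨ ¬a2) ∧ a3   [absorption]
    = ¬a2 ∧ a3   [absorption]
Both reduce to ¬a2 ∧ a3, so they are equivalent.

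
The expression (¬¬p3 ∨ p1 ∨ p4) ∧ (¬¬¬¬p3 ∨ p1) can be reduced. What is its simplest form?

(¬¬p3 ∨ p1 ∨ p4) ∧ (¬¬¬¬p3 ∨ p1)
= (¬¬p3 ∨ p1 ∨ p4) ∧ (¬¬p3 ∨ p1)   (double negation)
= ¬¬p3 ∨ p1   (absorption)
= p3 ∨ p1   (double negation)

p3 ∨ p1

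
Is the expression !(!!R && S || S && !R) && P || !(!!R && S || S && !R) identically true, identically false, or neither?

!(!!R && S || S && !R) && P || !(!!R && S || S && !R)
= !(!!R && S || S && !R)   [absorption]
= !((!!R || !R) && S)   [distribution]
= !((R || !R) && S)   [double negation]
= !S   [complement / identity]
This depends on S, so it is not a constant.

neither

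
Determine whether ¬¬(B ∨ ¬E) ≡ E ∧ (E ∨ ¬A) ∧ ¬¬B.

No

E1: ¬¬(B ∨ ¬E)
    = B ∨ ¬E   — double negation
E2: E ∧ (E ∨ ¬A) ∧ ¬¬B
    = E ∧ (E ∨ ¬A) ∧ B   — double negation
    = E ∧ B   — absorption
These differ: at A=1, B=0, E=0, E1 = 1 but E2 = 0.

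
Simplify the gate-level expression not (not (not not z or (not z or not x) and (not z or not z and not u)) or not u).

not (not (not not z or (not z or not x) and (not z or not z and not u)) or not u)
= not (not (not not z or (not z or not x) and not z) or not u)   (absorption)
= not (not (not not z or not z) or not u)   (absorption)
= not (not z and z or not u)   (De Morgan)
= not not u   (complement / identity)
= u   (double negation)

u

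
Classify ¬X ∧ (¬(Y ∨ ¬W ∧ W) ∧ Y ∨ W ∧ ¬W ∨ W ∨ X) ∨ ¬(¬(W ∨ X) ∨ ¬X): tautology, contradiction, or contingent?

contingent

¬X ∧ (¬(Y ∨ ¬W ∧ W) ∧ Y ∨ W ∧ ¬W ∨ W ∨ X) ∨ ¬(¬(W ∨ X) ∨ ¬X)
= ¬X ∧ (¬Y ∧ Y ∨ W ∧ ¬W ∨ W ∨ X) ∨ ¬(¬(W ∨ X) ∨ ¬X)   (complement / identity)
= ¬X ∧ (¬Y ∧ Y ∨ W ∧ ¬W ∨ W ∨ X) ∨ (W ∨ X) ∧ X   (De Morgan)
= ¬X ∧ (W ∧ ¬W ∨ W ∨ X) ∨ (W ∨ X) ∧ X   (complement / identity)
= ¬X ∧ (W ∨ X) ∨ (W ∨ X) ∧ X   (complement / identity)
= W ∨ X   (distribution)
This depends on W, X, so it is not a constant.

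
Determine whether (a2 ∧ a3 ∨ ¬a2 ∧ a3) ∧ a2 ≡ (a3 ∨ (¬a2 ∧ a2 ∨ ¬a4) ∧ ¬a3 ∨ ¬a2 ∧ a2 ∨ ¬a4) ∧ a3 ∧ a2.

E1: (a2 ∧ a3 ∨ ¬a2 ∧ a3) ∧ a2
    = a3 ∧ a2   — distribution
E2: (a3 ∨ (¬a2 ∧ a2 ∨ ¬a4) ∧ ¬a3 ∨ ¬a2 ∧ a2 ∨ ¬a4) ∧ a3 ∧ a2
    = (a3 ∨ ¬a2 ∧ a2 ∨ ¬a4) ∧ a3 ∧ a2   — absorption
    = (a3 ∨ ¬a4) ∧ a3 ∧ a2   — complement / identity
    = a3 ∧ a2   — absorption
Both reduce to a3 ∧ a2, so they are equivalent.

Yes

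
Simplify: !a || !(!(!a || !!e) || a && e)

!a

!a || !(!(!a || !!e) || a && e)
= !a || !(a && !e || a && e)
= !a || !a
= !a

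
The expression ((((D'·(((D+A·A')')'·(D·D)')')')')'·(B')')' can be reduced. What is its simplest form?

((((D'·(((D+A·A')')'·(D·D)')')')')'·(B')')'
= ((((D'·(((D+A·A')')'·D')')')')'·(B')')'
= ((((D'·((D')'·D')')')')'·(B')')'
= ((D'·((D')'·D')')'·(B')')'
= D'·((D')'·D')'+B'
= D'·(D'+D)+B'
= D'+B'

D'+B'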